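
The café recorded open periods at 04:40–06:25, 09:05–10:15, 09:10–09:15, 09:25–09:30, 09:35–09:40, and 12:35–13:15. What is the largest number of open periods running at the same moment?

2

Walk the sorted start/end points keeping a running depth.
The depth first hits 2 at 09:10.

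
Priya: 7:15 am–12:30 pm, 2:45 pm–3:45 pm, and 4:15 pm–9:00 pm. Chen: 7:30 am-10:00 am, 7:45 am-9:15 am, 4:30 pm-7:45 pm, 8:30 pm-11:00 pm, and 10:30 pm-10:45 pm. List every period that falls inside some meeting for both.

Second set merges to 7:30 am–10:00 am, 4:30 pm–7:45 pm, 8:30 pm–11:00 pm.
7:15 am–12:30 pm ∩ B → 7:30 am–10:00 am.
2:45 pm–3:45 pm meets no B interval.
4:15 pm–9:00 pm ∩ B → 4:30 pm–7:45 pm, 8:30 pm–9:00 pm.

7:30 am–10:00 am, 4:30 pm–7:45 pm, 8:30 pm–9:00 pm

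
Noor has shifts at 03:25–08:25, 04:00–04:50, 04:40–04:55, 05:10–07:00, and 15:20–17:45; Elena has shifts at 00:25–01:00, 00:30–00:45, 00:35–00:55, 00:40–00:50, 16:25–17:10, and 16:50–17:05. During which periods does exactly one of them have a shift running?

First set merges to 03:25-08:25, 15:20-17:45.
Second set merges to 00:25-01:00, 16:25-17:10.
A \ B = 03:25-08:25, 15:20-16:25, 17:10-17:45.
B \ A = 00:25-01:00.
Union of the two gives the symmetric difference.

00:25-01:00, 03:25-08:25, 15:20-16:25, 17:10-17:45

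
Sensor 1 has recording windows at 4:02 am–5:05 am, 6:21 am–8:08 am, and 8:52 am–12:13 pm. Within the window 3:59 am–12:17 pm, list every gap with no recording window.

3:59 am-4:02 am, 5:05 am-6:21 am, 8:08 am-8:52 am, 12:13 pm-12:17 pm

The merged coverage is 4:02 am-5:05 am, 6:21 am-8:08 am, 8:52 am-12:13 pm.
Complement within 3:59 am-12:17 pm: 3:59 am-4:02 am, 5:05 am-6:21 am, 8:08 am-8:52 am, 12:13 pm-12:17 pm.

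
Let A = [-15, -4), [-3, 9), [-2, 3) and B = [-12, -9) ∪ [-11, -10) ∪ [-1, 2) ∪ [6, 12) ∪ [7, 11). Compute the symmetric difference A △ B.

A, merged: [-15, -4), [-3, 9).
B, merged: [-12, -9), [-1, 2), [6, 12).
A \ B = [-15, -12), [-9, -4), [-3, -1), [2, 6).
B \ A = [9, 12).
Union of the two gives the symmetric difference.

[-15, -12) ∪ [-9, -4) ∪ [-3, -1) ∪ [2, 6) ∪ [9, 12)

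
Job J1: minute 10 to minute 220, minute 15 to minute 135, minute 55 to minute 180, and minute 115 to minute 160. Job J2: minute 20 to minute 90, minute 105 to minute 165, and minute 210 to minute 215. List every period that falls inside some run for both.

First set merges to minute 10 to minute 220.
minute 10 to minute 220 overlaps B on minute 20 to minute 90, minute 105 to minute 165, minute 210 to minute 215.

minute 20 to minute 90, minute 105 to minute 165, minute 210 to minute 215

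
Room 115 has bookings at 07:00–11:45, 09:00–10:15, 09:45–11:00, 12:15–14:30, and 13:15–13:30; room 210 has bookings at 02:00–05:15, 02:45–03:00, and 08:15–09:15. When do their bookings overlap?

A, merged: 07:00–11:45, 12:15–14:30.
B, merged: 02:00–05:15, 08:15–09:15.
07:00–11:45 meets the second set on 08:15–09:15.
12:15–14:30: no overlap with the second set.

08:15–09:15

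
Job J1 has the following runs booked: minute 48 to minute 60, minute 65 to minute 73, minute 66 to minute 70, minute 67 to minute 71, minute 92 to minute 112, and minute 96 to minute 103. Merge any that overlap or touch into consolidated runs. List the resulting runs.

minute 48 to minute 60, minute 65 to minute 73, minute 92 to minute 112

minute 65 to minute 73 is disjoint → start new block.
minute 66 to minute 70 overlaps/touches minute 65 to minute 73 → extend to minute 65 to minute 73.
minute 67 to minute 71 overlaps/touches minute 65 to minute 73 → extend to minute 65 to minute 73.
minute 92 to minute 112 is disjoint → start new block.
minute 96 to minute 103 overlaps/touches minute 92 to minute 112 → extend to minute 92 to minute 112.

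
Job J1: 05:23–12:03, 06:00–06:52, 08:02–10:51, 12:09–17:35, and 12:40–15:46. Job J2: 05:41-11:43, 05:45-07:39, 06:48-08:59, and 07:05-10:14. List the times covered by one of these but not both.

First set merges to 05:23–12:03, 12:09–17:35.
Second set merges to 05:41–11:43.
A \ B = 05:23–05:41, 11:43–12:03, 12:09–17:35.
B \ A = none.
Union of the two gives the symmetric difference.

05:23–05:41, 11:43–12:03, 12:09–17:35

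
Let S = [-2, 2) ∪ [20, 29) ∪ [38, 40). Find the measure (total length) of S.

Merged: [-2, 2), [20, 29), [38, 40).
Lengths: 4 + 9 + 2 = 15.

15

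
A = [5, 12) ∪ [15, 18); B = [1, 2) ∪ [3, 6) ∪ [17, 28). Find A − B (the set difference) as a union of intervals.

[5, 12) \ B = [6, 12).
[15, 18) \ B = [15, 17).

[6, 12) ∪ [15, 17)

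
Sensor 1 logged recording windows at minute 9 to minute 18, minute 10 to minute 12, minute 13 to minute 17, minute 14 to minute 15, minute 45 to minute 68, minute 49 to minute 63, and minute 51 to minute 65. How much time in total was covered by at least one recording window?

Merged: minute 9 to minute 18, minute 45 to minute 68.
Lengths: 9 minutes + 23 minutes = 32 minutes.

32 minutes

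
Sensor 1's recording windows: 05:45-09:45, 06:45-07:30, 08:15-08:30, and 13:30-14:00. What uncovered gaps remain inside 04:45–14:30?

04:45–05:45, 09:45–13:30, 14:00–14:30

Covered (merged): 05:45–09:45, 13:30–14:00.
Complement within 04:45–14:30: 04:45–05:45, 09:45–13:30, 14:00–14:30.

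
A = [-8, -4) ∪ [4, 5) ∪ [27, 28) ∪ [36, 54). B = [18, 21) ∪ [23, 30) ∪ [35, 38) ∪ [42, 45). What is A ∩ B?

[27, 28) ∪ [36, 38) ∪ [42, 45)

[-8, -4): no overlap with the second set.
[4, 5): no overlap with the second set.
[27, 28) meets the second set on [27, 28).
[36, 54) meets the second set on [36, 38), [42, 45).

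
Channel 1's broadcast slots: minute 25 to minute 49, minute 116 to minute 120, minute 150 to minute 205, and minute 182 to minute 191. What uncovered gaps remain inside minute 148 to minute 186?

The merged coverage is minute 25 to minute 49, minute 116 to minute 120, minute 150 to minute 205.
Complement within minute 148 to minute 186: minute 148 to minute 150.

minute 148 to minute 150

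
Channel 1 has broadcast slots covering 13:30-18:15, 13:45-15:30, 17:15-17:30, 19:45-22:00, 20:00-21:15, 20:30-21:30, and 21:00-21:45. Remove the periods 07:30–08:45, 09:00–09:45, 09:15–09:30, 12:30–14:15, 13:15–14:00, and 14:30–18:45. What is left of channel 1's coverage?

First set merges to 13:30-18:15, 19:45-22:00.
Second set merges to 07:30-08:45, 09:00-09:45, 12:30-14:15, 14:30-18:45.
13:30-18:15 minus B → 14:15-14:30.
19:45-22:00: no B overlap → unchanged.

14:15-14:30, 19:45-22:00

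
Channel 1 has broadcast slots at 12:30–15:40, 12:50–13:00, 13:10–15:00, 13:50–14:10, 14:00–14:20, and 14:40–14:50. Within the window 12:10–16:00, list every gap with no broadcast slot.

12:10–12:30, 15:40–16:00

Covered (merged): 12:30–15:40.
Uncovered inside 12:10–16:00: 12:10–12:30, 15:40–16:00.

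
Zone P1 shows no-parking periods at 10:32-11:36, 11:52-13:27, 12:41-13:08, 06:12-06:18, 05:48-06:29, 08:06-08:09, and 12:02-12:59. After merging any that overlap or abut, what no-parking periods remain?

05:48-06:29, 08:06-08:09, 10:32-11:36, 11:52-13:27

Sort by start: 05:48-06:29, 06:12-06:18, 08:06-08:09, 10:32-11:36, 11:52-13:27, 12:02-12:59, 12:41-13:08.
06:12-06:18 overlaps/touches 05:48-06:29 → extend to 05:48-06:29.
08:06-08:09 is disjoint → start new block.
10:32-11:36 is disjoint → start new block.
11:52-13:27 is disjoint → start new block.
12:02-12:59 overlaps/touches 11:52-13:27 → extend to 11:52-13:27.
12:41-13:08 overlaps/touches 11:52-13:27 → extend to 11:52-13:27.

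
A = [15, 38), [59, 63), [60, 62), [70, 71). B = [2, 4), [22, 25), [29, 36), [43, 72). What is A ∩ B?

A, merged: [15, 38), [59, 63), [70, 71).
[15, 38) meets the second set on [22, 25), [29, 36).
[59, 63) meets the second set on [59, 63).
[70, 71) meets the second set on [70, 71).

[22, 25) ∪ [29, 36) ∪ [59, 63) ∪ [70, 71)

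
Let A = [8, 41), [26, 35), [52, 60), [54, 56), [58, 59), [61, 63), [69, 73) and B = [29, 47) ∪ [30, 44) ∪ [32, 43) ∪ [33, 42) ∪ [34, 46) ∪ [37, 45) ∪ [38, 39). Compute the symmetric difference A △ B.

[8, 29) ∪ [41, 47) ∪ [52, 60) ∪ [61, 63) ∪ [69, 73)

Merge the first list: [8, 41), [52, 60), [61, 63), [69, 73).
Merge the second list: [29, 47).
A \ B = [8, 29), [52, 60), [61, 63), [69, 73).
B \ A = [41, 47).
Union of the two gives the symmetric difference.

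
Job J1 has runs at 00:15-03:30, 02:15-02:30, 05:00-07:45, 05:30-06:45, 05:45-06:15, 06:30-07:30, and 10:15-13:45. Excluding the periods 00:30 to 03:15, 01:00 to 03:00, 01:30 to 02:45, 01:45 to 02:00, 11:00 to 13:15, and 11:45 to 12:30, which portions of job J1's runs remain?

First set merges to 00:15–03:30, 05:00–07:45, 10:15–13:45.
Second set merges to 00:30–03:15, 11:00–13:15.
00:15–03:30 with B removed leaves 00:15–00:30, 03:15–03:30.
05:00–07:45 is untouched.
10:15–13:45 with B removed leaves 10:15–11:00, 13:15–13:45.

00:15–00:30, 03:15–03:30, 05:00–07:45, 10:15–11:00, 13:15–13:45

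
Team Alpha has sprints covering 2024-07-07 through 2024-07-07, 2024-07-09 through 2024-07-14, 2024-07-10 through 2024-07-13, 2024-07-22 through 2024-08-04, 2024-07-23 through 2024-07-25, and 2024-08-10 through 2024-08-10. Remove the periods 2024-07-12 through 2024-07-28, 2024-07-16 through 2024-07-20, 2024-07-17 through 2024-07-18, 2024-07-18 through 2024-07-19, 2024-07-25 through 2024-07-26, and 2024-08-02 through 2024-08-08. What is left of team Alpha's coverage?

2024-07-07 through 2024-07-07, 2024-07-09 through 2024-07-11, 2024-07-29 through 2024-08-01, 2024-08-10 through 2024-08-10

A, merged: 2024-07-07 through 2024-07-07, 2024-07-09 through 2024-07-14, 2024-07-22 through 2024-08-04, 2024-08-10 through 2024-08-10.
B, merged: 2024-07-12 through 2024-07-28, 2024-08-02 through 2024-08-08.
2024-07-07 through 2024-07-07 is untouched.
2024-07-09 through 2024-07-14 with B removed leaves 2024-07-09 through 2024-07-11.
2024-07-22 through 2024-08-04 with B removed leaves 2024-07-29 through 2024-08-01.
2024-08-10 through 2024-08-10 is untouched.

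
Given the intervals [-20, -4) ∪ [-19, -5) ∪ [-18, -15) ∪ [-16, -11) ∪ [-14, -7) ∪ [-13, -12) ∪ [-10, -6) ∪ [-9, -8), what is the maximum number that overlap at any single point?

5

Walk the sorted start/end points keeping a running depth.
The depth first hits 5 at -13.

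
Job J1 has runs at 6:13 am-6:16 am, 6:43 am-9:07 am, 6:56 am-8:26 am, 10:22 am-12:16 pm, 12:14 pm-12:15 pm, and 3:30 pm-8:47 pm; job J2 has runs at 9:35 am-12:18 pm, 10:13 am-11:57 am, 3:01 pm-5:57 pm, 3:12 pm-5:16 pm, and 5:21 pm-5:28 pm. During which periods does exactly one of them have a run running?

First set merges to 6:13 am–6:16 am, 6:43 am–9:07 am, 10:22 am–12:16 pm, 3:30 pm–8:47 pm.
Second set merges to 9:35 am–12:18 pm, 3:01 pm–5:57 pm.
A \ B = 6:13 am–6:16 am, 6:43 am–9:07 am, 5:57 pm–8:47 pm.
B \ A = 9:35 am–10:22 am, 12:16 pm–12:18 pm, 3:01 pm–3:30 pm.
Union of the two gives the symmetric difference.

6:13 am–6:16 am, 6:43 am–9:07 am, 9:35 am–10:22 am, 12:16 pm–12:18 pm, 3:01 pm–3:30 pm, 5:57 pm–8:47 pm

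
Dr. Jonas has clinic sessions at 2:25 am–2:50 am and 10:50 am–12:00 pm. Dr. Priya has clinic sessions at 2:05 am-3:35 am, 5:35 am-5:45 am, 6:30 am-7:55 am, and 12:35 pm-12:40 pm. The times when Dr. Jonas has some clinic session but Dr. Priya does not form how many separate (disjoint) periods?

A \ B = 10:50 am–12:00 pm.
That is 1 disjoint piece.

1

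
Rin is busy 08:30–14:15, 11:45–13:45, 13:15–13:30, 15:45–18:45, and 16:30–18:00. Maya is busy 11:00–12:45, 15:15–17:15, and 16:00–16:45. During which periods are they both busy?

11:00-12:45, 15:45-17:15

Merge the first list: 08:30-14:15, 15:45-18:45.
Merge the second list: 11:00-12:45, 15:15-17:15.
08:30-14:15 overlaps B on 11:00-12:45.
15:45-18:45 overlaps B on 15:45-17:15.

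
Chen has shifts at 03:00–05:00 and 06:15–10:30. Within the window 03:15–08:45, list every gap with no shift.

After merging, the occupied span is 03:00–05:00, 06:15–10:30.
Gaps within 03:15–08:45: 05:00–06:15.

05:00–06:15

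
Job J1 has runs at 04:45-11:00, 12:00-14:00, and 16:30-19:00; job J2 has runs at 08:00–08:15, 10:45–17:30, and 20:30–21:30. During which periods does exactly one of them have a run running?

04:45–08:00, 08:15–10:45, 11:00–12:00, 14:00–16:30, 17:30–19:00, 20:30–21:30

Only in the first: 04:45–08:00, 08:15–10:45, 17:30–19:00.
Only in the second: 11:00–12:00, 14:00–16:30, 20:30–21:30.
Together these are the periods covered by exactly one.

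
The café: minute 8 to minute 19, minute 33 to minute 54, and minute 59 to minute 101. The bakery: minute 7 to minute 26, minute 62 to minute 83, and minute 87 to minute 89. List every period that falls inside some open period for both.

minute 8 to minute 19, minute 62 to minute 83, minute 87 to minute 89

minute 8 to minute 19 overlaps B on minute 8 to minute 19.
minute 33 to minute 54 falls entirely outside B.
minute 59 to minute 101 overlaps B on minute 62 to minute 83, minute 87 to minute 89.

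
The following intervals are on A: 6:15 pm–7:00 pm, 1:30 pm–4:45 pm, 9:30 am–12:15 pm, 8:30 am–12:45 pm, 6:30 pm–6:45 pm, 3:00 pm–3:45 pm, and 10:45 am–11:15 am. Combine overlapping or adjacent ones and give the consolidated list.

Sort by start: 8:30 am–12:45 pm, 9:30 am–12:15 pm, 10:45 am–11:15 am, 1:30 pm–4:45 pm, 3:00 pm–3:45 pm, 6:15 pm–7:00 pm, 6:30 pm–6:45 pm.
9:30 am–12:15 pm overlaps/touches 8:30 am–12:45 pm → extend to 8:30 am–12:45 pm.
10:45 am–11:15 am overlaps/touches 8:30 am–12:45 pm → extend to 8:30 am–12:45 pm.
1:30 pm–4:45 pm is disjoint → start new block.
3:00 pm–3:45 pm overlaps/touches 1:30 pm–4:45 pm → extend to 1:30 pm–4:45 pm.
6:15 pm–7:00 pm is disjoint → start new block.
6:30 pm–6:45 pm overlaps/touches 6:15 pm–7:00 pm → extend to 6:15 pm–7:00 pm.

8:30 am–12:45 pm, 1:30 pm–4:45 pm, 6:15 pm–7:00 pm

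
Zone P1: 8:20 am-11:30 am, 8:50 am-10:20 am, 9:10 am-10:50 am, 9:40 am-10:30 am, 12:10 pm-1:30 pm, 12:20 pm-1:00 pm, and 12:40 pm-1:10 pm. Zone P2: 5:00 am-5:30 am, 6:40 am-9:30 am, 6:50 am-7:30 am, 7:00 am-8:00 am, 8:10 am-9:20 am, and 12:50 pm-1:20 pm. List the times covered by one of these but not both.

5:00 am–5:30 am, 6:40 am–8:20 am, 9:30 am–11:30 am, 12:10 pm–12:50 pm, 1:20 pm–1:30 pm

First set merges to 8:20 am–11:30 am, 12:10 pm–1:30 pm.
Second set merges to 5:00 am–5:30 am, 6:40 am–9:30 am, 12:50 pm–1:20 pm.
Only in the first: 9:30 am–11:30 am, 12:10 pm–12:50 pm, 1:20 pm–1:30 pm.
Only in the second: 5:00 am–5:30 am, 6:40 am–8:20 am.
Together these are the periods covered by exactly one.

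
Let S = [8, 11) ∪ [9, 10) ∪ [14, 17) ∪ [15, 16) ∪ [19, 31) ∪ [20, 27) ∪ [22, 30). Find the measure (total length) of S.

18

Merged: [8, 11), [14, 17), [19, 31).
Lengths: 3 + 3 + 12 = 18.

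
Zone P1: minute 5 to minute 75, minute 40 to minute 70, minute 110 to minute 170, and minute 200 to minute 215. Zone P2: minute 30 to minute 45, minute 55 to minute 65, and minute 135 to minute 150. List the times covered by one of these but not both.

minute 5 to minute 30, minute 45 to minute 55, minute 65 to minute 75, minute 110 to minute 135, minute 150 to minute 170, minute 200 to minute 215

First set merges to minute 5 to minute 75, minute 110 to minute 170, minute 200 to minute 215.
Only in the first: minute 5 to minute 30, minute 45 to minute 55, minute 65 to minute 75, minute 110 to minute 135, minute 150 to minute 170, minute 200 to minute 215.
Only in the second: none.
Together these are the periods covered by exactly one.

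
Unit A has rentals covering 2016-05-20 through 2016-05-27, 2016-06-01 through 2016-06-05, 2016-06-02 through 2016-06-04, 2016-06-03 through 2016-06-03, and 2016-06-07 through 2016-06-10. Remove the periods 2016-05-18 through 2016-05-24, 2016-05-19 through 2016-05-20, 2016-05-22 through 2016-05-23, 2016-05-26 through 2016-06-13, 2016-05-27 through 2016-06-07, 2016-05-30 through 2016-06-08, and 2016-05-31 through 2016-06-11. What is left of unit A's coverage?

2016-05-25 through 2016-05-25

Merge the first list: 2016-05-20 through 2016-05-27, 2016-06-01 through 2016-06-05, 2016-06-07 through 2016-06-10.
Merge the second list: 2016-05-18 through 2016-05-24, 2016-05-26 through 2016-06-13.
2016-05-20 through 2016-05-27 with B removed leaves 2016-05-25 through 2016-05-25.
2016-06-01 through 2016-06-05 lies entirely inside B → drops out.
2016-06-07 through 2016-06-10 lies entirely inside B → drops out.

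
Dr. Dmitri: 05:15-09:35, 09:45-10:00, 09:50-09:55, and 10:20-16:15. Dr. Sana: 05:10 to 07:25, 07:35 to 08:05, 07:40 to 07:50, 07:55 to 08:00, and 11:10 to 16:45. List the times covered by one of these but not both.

05:10–05:15, 07:25–07:35, 08:05–09:35, 09:45–10:00, 10:20–11:10, 16:15–16:45

A, merged: 05:15–09:35, 09:45–10:00, 10:20–16:15.
B, merged: 05:10–07:25, 07:35–08:05, 11:10–16:45.
A but not B: 07:25–07:35, 08:05–09:35, 09:45–10:00, 10:20–11:10.
B but not A: 05:10–05:15, 16:15–16:45.
Combining gives A △ B.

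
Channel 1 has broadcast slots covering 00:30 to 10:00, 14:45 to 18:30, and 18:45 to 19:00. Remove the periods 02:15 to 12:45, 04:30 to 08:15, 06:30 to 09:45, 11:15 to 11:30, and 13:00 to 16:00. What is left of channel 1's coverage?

00:30–02:15, 16:00–18:30, 18:45–19:00

B, merged: 02:15–12:45, 13:00–16:00.
00:30–10:00 minus B → 00:30–02:15.
14:45–18:30 minus B → 16:00–18:30.
18:45–19:00: no B overlap → unchanged.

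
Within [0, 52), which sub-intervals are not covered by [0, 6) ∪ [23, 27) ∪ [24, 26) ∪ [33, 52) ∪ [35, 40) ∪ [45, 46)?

The merged coverage is [0, 6), [23, 27), [33, 52).
Uncovered inside [0, 52): [6, 23), [27, 33).

[6, 23) ∪ [27, 33)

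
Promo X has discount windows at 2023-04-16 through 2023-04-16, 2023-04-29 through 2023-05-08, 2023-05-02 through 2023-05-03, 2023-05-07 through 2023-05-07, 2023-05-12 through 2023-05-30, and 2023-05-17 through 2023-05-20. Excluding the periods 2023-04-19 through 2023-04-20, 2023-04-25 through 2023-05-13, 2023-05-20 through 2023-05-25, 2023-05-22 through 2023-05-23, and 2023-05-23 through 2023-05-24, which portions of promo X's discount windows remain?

2023-04-16 through 2023-04-16, 2023-05-14 through 2023-05-19, 2023-05-26 through 2023-05-30

First set merges to 2023-04-16 through 2023-04-16, 2023-04-29 through 2023-05-08, 2023-05-12 through 2023-05-30.
Second set merges to 2023-04-19 through 2023-04-20, 2023-04-25 through 2023-05-13, 2023-05-20 through 2023-05-25.
2023-04-16 through 2023-04-16: nothing removed.
2023-04-29 through 2023-05-08: entirely removed.
2023-05-12 through 2023-05-30 \ B = 2023-05-14 through 2023-05-19, 2023-05-26 through 2023-05-30.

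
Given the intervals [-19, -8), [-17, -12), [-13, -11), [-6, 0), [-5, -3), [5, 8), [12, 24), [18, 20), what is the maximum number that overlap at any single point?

At -13, 3 of the intervals are simultaneously active.
No point has more.

3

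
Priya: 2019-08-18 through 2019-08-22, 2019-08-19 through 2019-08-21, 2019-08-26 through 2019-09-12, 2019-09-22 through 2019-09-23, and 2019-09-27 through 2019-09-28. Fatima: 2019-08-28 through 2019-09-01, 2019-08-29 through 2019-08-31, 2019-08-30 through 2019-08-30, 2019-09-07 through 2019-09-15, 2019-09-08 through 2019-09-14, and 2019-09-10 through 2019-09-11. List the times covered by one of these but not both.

A, merged: 2019-08-18 through 2019-08-22, 2019-08-26 through 2019-09-12, 2019-09-22 through 2019-09-23, 2019-09-27 through 2019-09-28.
B, merged: 2019-08-28 through 2019-09-01, 2019-09-07 through 2019-09-15.
A but not B: 2019-08-18 through 2019-08-22, 2019-08-26 through 2019-08-27, 2019-09-02 through 2019-09-06, 2019-09-22 through 2019-09-23, 2019-09-27 through 2019-09-28.
B but not A: 2019-09-13 through 2019-09-15.
Combining gives A △ B.

2019-08-18 through 2019-08-22, 2019-08-26 through 2019-08-27, 2019-09-02 through 2019-09-06, 2019-09-13 through 2019-09-15, 2019-09-22 through 2019-09-23, 2019-09-27 through 2019-09-28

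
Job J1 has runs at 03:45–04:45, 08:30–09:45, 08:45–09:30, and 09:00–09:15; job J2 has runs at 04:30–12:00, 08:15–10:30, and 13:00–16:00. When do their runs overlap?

04:30–04:45, 08:30–09:45

First set merges to 03:45–04:45, 08:30–09:45.
Second set merges to 04:30–12:00, 13:00–16:00.
03:45–04:45 ∩ B → 04:30–04:45.
08:30–09:45 ∩ B → 08:30–09:45.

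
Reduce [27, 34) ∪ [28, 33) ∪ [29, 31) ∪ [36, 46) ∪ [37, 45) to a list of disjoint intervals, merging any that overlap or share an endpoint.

[28, 33) overlaps/touches [27, 34) → extend to [27, 34).
[29, 31) overlaps/touches [27, 34) → extend to [27, 34).
[36, 46) is disjoint → start new block.
[37, 45) overlaps/touches [36, 46) → extend to [36, 46).

[27, 34) ∪ [36, 46)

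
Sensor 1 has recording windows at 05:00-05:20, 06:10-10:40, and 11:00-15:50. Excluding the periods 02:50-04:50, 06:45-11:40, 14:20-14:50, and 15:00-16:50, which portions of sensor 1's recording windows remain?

05:00–05:20 is untouched.
06:10–10:40 with B removed leaves 06:10–06:45.
11:00–15:50 with B removed leaves 11:40–14:20, 14:50–15:00.

05:00–05:20, 06:10–06:45, 11:40–14:20, 14:50–15:00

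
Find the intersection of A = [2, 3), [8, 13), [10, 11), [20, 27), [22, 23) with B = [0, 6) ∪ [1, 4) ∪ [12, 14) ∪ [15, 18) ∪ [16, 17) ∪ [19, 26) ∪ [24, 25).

[2, 3) ∪ [12, 13) ∪ [20, 26)

A, merged: [2, 3), [8, 13), [20, 27).
B, merged: [0, 6), [12, 14), [15, 18), [19, 26).
[2, 3) meets the second set on [2, 3).
[8, 13) meets the second set on [12, 13).
[20, 27) meets the second set on [20, 26).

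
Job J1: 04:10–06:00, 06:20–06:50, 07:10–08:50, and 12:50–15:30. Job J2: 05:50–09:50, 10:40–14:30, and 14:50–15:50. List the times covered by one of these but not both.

A \ B = 04:10–05:50, 14:30–14:50.
B \ A = 06:00–06:20, 06:50–07:10, 08:50–09:50, 10:40–12:50, 15:30–15:50.
Union of the two gives the symmetric difference.

04:10–05:50, 06:00–06:20, 06:50–07:10, 08:50–09:50, 10:40–12:50, 14:30–14:50, 15:30–15:50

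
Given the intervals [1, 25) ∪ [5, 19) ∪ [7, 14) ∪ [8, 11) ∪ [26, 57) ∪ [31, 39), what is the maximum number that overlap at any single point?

4

At 8, 4 of the intervals are simultaneously active.
No point has more.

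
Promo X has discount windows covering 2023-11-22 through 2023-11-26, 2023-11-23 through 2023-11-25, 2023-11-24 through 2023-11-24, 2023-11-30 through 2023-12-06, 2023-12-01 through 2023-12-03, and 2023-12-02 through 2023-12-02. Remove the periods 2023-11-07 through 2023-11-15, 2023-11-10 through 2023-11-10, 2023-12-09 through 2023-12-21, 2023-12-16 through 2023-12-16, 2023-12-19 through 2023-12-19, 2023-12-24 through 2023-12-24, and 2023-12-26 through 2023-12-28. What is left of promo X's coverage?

First set merges to 2023-11-22 through 2023-11-26, 2023-11-30 through 2023-12-06.
Second set merges to 2023-11-07 through 2023-11-15, 2023-12-09 through 2023-12-21, 2023-12-24 through 2023-12-24, 2023-12-26 through 2023-12-28.
2023-11-22 through 2023-11-26: no B overlap → unchanged.
2023-11-30 through 2023-12-06: no B overlap → unchanged.

2023-11-22 through 2023-11-26, 2023-11-30 through 2023-12-06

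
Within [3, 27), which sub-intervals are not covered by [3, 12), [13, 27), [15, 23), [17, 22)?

The merged coverage is [3, 12), [13, 27).
Uncovered inside [3, 27): [12, 13).

[12, 13)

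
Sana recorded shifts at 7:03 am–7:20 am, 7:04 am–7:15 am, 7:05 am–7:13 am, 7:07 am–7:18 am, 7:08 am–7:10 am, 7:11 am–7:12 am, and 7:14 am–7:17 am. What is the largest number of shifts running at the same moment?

Walk the sorted start/end points keeping a running depth.
The depth first hits 5 at 7:08 am.

5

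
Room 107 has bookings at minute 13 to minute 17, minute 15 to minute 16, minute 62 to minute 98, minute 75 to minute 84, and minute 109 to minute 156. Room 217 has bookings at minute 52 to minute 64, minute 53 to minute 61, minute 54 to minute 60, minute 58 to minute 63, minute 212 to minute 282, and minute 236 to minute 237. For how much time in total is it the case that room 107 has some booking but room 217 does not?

85 minutes

Merge the first list: minute 13 to minute 17, minute 62 to minute 98, minute 109 to minute 156.
Merge the second list: minute 52 to minute 64, minute 212 to minute 282.
A \ B = minute 13 to minute 17, minute 64 to minute 98, minute 109 to minute 156.
Total: 4 minutes + 34 minutes + 47 minutes = 85 minutes.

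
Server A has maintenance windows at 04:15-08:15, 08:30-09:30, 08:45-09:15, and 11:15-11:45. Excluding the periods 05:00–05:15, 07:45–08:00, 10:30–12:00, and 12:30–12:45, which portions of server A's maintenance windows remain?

04:15–05:00, 05:15–07:45, 08:00–08:15, 08:30–09:30

First set merges to 04:15–08:15, 08:30–09:30, 11:15–11:45.
04:15–08:15 minus B → 04:15–05:00, 05:15–07:45, 08:00–08:15.
08:30–09:30: no B overlap → unchanged.
11:15–11:45: fully covered by B → removed.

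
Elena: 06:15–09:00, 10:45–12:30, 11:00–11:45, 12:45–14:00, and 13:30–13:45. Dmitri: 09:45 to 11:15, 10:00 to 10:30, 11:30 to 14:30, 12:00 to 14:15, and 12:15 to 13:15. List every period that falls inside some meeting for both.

Merge the first list: 06:15–09:00, 10:45–12:30, 12:45–14:00.
Merge the second list: 09:45–11:15, 11:30–14:30.
06:15–09:00: no overlap with the second set.
10:45–12:30 meets the second set on 10:45–11:15, 11:30–12:30.
12:45–14:00 meets the second set on 12:45–14:00.

10:45–11:15, 11:30–12:30, 12:45–14:00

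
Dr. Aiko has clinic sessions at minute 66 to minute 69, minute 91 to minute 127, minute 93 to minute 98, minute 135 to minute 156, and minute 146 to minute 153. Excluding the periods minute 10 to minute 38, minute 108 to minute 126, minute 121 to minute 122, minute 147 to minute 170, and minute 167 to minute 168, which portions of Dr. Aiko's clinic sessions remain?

minute 66 to minute 69, minute 91 to minute 108, minute 126 to minute 127, minute 135 to minute 147

Merge the first list: minute 66 to minute 69, minute 91 to minute 127, minute 135 to minute 156.
Merge the second list: minute 10 to minute 38, minute 108 to minute 126, minute 147 to minute 170.
minute 66 to minute 69: nothing removed.
minute 91 to minute 127 \ B = minute 91 to minute 108, minute 126 to minute 127.
minute 135 to minute 156 \ B = minute 135 to minute 147.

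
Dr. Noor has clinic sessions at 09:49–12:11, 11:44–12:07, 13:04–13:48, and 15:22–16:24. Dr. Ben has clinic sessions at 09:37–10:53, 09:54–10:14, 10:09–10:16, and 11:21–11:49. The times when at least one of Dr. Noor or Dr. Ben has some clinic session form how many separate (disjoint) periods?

Merge the first list: 09:49–12:11, 13:04–13:48, 15:22–16:24.
Merge the second list: 09:37–10:53, 11:21–11:49.
A ∪ B = 09:37–12:11, 13:04–13:48, 15:22–16:24.
That is 3 disjoint pieces.

3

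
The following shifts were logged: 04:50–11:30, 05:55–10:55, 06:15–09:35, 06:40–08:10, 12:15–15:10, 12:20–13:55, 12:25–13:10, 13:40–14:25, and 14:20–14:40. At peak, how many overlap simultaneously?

4

Sweep endpoints in order; track running count of active intervals.
Peak of 4 reached at 06:40.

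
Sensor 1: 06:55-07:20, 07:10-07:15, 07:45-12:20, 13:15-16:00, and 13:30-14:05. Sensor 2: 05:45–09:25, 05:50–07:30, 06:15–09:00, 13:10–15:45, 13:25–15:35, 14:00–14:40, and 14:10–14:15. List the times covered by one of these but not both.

05:45–06:55, 07:20–07:45, 09:25–12:20, 13:10–13:15, 15:45–16:00

First set merges to 06:55–07:20, 07:45–12:20, 13:15–16:00.
Second set merges to 05:45–09:25, 13:10–15:45.
A but not B: 09:25–12:20, 15:45–16:00.
B but not A: 05:45–06:55, 07:20–07:45, 13:10–13:15.
Combining gives A △ B.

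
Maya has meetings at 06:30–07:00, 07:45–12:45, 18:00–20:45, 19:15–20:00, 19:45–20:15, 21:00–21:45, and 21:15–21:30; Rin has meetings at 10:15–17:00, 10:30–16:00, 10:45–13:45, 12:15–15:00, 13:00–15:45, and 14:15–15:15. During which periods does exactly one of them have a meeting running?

Merge the first list: 06:30-07:00, 07:45-12:45, 18:00-20:45, 21:00-21:45.
Merge the second list: 10:15-17:00.
A but not B: 06:30-07:00, 07:45-10:15, 18:00-20:45, 21:00-21:45.
B but not A: 12:45-17:00.
Combining gives A △ B.

06:30-07:00, 07:45-10:15, 12:45-17:00, 18:00-20:45, 21:00-21:45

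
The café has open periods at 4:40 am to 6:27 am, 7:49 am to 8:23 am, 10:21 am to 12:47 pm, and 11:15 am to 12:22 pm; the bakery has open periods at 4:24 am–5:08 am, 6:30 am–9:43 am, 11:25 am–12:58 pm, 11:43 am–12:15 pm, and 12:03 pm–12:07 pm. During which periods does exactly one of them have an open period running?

4:24 am–4:40 am, 5:08 am–6:27 am, 6:30 am–7:49 am, 8:23 am–9:43 am, 10:21 am–11:25 am, 12:47 pm–12:58 pm

First set merges to 4:40 am–6:27 am, 7:49 am–8:23 am, 10:21 am–12:47 pm.
Second set merges to 4:24 am–5:08 am, 6:30 am–9:43 am, 11:25 am–12:58 pm.
A \ B = 5:08 am–6:27 am, 10:21 am–11:25 am.
B \ A = 4:24 am–4:40 am, 6:30 am–7:49 am, 8:23 am–9:43 am, 12:47 pm–12:58 pm.
Union of the two gives the symmetric difference.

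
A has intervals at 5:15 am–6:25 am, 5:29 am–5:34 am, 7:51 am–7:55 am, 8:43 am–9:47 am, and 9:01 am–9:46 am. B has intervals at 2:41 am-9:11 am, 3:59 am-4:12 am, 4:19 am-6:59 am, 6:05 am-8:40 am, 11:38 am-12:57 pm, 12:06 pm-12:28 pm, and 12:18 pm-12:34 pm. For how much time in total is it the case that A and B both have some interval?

First set merges to 5:15 am–6:25 am, 7:51 am–7:55 am, 8:43 am–9:47 am.
Second set merges to 2:41 am–9:11 am, 11:38 am–12:57 pm.
A ∩ B = 5:15 am–6:25 am, 7:51 am–7:55 am, 8:43 am–9:11 am.
Total: 1 h 10 min + 4 min + 28 min = 1 h 42 min.

1 h 42 min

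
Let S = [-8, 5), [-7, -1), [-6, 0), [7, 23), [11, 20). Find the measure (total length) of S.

29

Merged: [-8, 5), [7, 23).
Lengths: 13 + 16 = 29.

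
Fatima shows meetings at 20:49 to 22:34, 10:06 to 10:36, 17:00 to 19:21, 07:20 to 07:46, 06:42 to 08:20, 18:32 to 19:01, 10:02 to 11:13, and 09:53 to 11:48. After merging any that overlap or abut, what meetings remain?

Sort by start: 06:42-08:20, 07:20-07:46, 09:53-11:48, 10:02-11:13, 10:06-10:36, 17:00-19:21, 18:32-19:01, 20:49-22:34.
07:20-07:46 overlaps/touches 06:42-08:20 → extend to 06:42-08:20.
09:53-11:48 is disjoint → start new block.
10:02-11:13 overlaps/touches 09:53-11:48 → extend to 09:53-11:48.
10:06-10:36 overlaps/touches 09:53-11:48 → extend to 09:53-11:48.
17:00-19:21 is disjoint → start new block.
18:32-19:01 overlaps/touches 17:00-19:21 → extend to 17:00-19:21.
20:49-22:34 is disjoint → start new block.

06:42-08:20, 09:53-11:48, 17:00-19:21, 20:49-22:34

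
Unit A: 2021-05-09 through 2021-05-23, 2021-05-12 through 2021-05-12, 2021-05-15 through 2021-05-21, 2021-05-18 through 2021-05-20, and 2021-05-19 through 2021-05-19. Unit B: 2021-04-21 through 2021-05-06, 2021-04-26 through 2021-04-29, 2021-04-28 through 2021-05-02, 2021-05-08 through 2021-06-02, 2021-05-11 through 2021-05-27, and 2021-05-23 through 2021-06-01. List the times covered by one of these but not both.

Merge the first list: 2021-05-09 through 2021-05-23.
Merge the second list: 2021-04-21 through 2021-05-06, 2021-05-08 through 2021-06-02.
A \ B = none.
B \ A = 2021-04-21 through 2021-05-06, 2021-05-08 through 2021-05-08, 2021-05-24 through 2021-06-02.
Union of the two gives the symmetric difference.

2021-04-21 through 2021-05-06, 2021-05-08 through 2021-05-08, 2021-05-24 through 2021-06-02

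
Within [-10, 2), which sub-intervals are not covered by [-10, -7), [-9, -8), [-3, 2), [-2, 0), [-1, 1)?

[-7, -3)

After merging, the occupied span is [-10, -7), [-3, 2).
Uncovered inside [-10, 2): [-7, -3).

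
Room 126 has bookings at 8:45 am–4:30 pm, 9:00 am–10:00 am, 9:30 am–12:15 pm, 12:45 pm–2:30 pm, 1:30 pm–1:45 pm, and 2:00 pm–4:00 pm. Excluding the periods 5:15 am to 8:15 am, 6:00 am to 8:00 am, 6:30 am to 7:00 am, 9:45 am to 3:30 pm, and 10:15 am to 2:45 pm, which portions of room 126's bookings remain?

First set merges to 8:45 am–4:30 pm.
Second set merges to 5:15 am–8:15 am, 9:45 am–3:30 pm.
8:45 am–4:30 pm with B removed leaves 8:45 am–9:45 am, 3:30 pm–4:30 pm.

8:45 am–9:45 am, 3:30 pm–4:30 pm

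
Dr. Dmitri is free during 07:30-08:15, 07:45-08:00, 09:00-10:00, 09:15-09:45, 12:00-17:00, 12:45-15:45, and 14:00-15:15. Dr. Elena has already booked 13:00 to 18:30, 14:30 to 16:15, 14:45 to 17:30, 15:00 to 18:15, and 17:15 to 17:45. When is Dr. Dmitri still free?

Merge the first list: 07:30–08:15, 09:00–10:00, 12:00–17:00.
Merge the second list: 13:00–18:30.
07:30–08:15: no B overlap → unchanged.
09:00–10:00: no B overlap → unchanged.
12:00–17:00 minus B → 12:00–13:00.

07:30–08:15, 09:00–10:00, 12:00–13:00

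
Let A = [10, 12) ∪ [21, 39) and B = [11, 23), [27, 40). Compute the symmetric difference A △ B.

[10, 11) ∪ [12, 21) ∪ [23, 27) ∪ [39, 40)

A \ B = [10, 11), [23, 27).
B \ A = [12, 21), [39, 40).
Union of the two gives the symmetric difference.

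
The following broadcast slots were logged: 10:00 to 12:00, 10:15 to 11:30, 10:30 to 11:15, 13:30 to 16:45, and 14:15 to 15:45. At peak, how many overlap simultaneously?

3

At 10:30, 3 of the intervals are simultaneously active.
No point has more.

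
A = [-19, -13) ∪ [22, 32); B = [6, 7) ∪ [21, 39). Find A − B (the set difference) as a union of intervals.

[-19, -13): nothing removed.
[22, 32): entirely removed.

[-19, -13)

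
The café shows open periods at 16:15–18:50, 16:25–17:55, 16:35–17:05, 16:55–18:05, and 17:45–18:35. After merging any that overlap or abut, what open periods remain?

16:15–18:50

16:25–17:55 overlaps/touches 16:15–18:50 → extend to 16:15–18:50.
16:35–17:05 overlaps/touches 16:15–18:50 → extend to 16:15–18:50.
16:55–18:05 overlaps/touches 16:15–18:50 → extend to 16:15–18:50.
17:45–18:35 overlaps/touches 16:15–18:50 → extend to 16:15–18:50.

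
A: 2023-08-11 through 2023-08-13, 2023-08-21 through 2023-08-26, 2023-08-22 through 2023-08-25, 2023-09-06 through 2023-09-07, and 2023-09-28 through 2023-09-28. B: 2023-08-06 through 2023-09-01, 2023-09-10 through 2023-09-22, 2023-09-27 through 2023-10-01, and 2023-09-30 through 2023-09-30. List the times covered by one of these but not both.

2023-08-06 through 2023-08-10, 2023-08-14 through 2023-08-20, 2023-08-27 through 2023-09-01, 2023-09-06 through 2023-09-07, 2023-09-10 through 2023-09-22, 2023-09-27 through 2023-09-27, 2023-09-29 through 2023-10-01

First set merges to 2023-08-11 through 2023-08-13, 2023-08-21 through 2023-08-26, 2023-09-06 through 2023-09-07, 2023-09-28 through 2023-09-28.
Second set merges to 2023-08-06 through 2023-09-01, 2023-09-10 through 2023-09-22, 2023-09-27 through 2023-10-01.
A but not B: 2023-09-06 through 2023-09-07.
B but not A: 2023-08-06 through 2023-08-10, 2023-08-14 through 2023-08-20, 2023-08-27 through 2023-09-01, 2023-09-10 through 2023-09-22, 2023-09-27 through 2023-09-27, 2023-09-29 through 2023-10-01.
Combining gives A △ B.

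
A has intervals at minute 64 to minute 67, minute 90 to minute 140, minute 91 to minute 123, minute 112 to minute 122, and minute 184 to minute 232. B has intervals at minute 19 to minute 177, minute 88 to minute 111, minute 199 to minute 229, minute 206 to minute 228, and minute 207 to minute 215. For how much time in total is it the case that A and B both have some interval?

First set merges to minute 64 to minute 67, minute 90 to minute 140, minute 184 to minute 232.
Second set merges to minute 19 to minute 177, minute 199 to minute 229.
A ∩ B = minute 64 to minute 67, minute 90 to minute 140, minute 199 to minute 229.
Total: 3 minutes + 50 minutes + 30 minutes = 83 minutes.

83 minutes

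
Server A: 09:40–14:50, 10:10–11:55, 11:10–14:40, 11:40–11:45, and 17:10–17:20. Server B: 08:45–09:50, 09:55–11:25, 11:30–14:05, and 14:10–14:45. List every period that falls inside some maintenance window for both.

Merge the first list: 09:40–14:50, 17:10–17:20.
09:40–14:50 ∩ B → 09:40–09:50, 09:55–11:25, 11:30–14:05, 14:10–14:45.
17:10–17:20 meets no B interval.

09:40–09:50, 09:55–11:25, 11:30–14:05, 14:10–14:45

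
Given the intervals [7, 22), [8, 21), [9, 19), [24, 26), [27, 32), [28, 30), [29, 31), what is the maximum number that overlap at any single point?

At 9, 3 of the intervals are simultaneously active.
No point has more.

3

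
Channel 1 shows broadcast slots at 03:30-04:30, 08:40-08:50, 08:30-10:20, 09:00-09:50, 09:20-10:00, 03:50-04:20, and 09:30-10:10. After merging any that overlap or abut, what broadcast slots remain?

03:30–04:30, 08:30–10:20

Sort by start: 03:30–04:30, 03:50–04:20, 08:30–10:20, 08:40–08:50, 09:00–09:50, 09:20–10:00, 09:30–10:10.
03:50–04:20 overlaps/touches 03:30–04:30 → extend to 03:30–04:30.
08:30–10:20 is disjoint → start new block.
08:40–08:50 overlaps/touches 08:30–10:20 → extend to 08:30–10:20.
09:00–09:50 overlaps/touches 08:30–10:20 → extend to 08:30–10:20.
09:20–10:00 overlaps/touches 08:30–10:20 → extend to 08:30–10:20.
09:30–10:10 overlaps/touches 08:30–10:20 → extend to 08:30–10:20.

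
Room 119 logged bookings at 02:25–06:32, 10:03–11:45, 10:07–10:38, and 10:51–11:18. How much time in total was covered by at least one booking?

Merged: 02:25–06:32, 10:03–11:45.
Lengths: 4 h 7 min + 1 h 42 min = 5 h 49 min.

5 h 49 min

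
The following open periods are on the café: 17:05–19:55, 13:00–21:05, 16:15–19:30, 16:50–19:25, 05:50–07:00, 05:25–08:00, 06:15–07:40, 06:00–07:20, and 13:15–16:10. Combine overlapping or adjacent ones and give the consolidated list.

05:25–08:00, 13:00–21:05

Sort by start: 05:25–08:00, 05:50–07:00, 06:00–07:20, 06:15–07:40, 13:00–21:05, 13:15–16:10, 16:15–19:30, 16:50–19:25, 17:05–19:55.
05:50–07:00 overlaps/touches 05:25–08:00 → extend to 05:25–08:00.
06:00–07:20 overlaps/touches 05:25–08:00 → extend to 05:25–08:00.
06:15–07:40 overlaps/touches 05:25–08:00 → extend to 05:25–08:00.
13:00–21:05 is disjoint → start new block.
13:15–16:10 overlaps/touches 13:00–21:05 → extend to 13:00–21:05.
16:15–19:30 overlaps/touches 13:00–21:05 → extend to 13:00–21:05.
16:50–19:25 overlaps/touches 13:00–21:05 → extend to 13:00–21:05.
17:05–19:55 overlaps/touches 13:00–21:05 → extend to 13:00–21:05.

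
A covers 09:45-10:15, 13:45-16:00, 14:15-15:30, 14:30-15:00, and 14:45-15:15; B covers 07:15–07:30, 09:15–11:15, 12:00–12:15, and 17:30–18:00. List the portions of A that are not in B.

Merge the first list: 09:45-10:15, 13:45-16:00.
09:45-10:15 lies entirely inside B → drops out.
13:45-16:00 is untouched.

13:45-16:00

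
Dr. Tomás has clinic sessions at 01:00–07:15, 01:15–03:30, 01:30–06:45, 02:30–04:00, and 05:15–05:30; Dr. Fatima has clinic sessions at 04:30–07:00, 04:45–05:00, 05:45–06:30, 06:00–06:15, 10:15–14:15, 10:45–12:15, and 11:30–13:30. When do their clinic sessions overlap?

04:30–07:00

Merge the first list: 01:00–07:15.
Merge the second list: 04:30–07:00, 10:15–14:15.
01:00–07:15 overlaps B on 04:30–07:00.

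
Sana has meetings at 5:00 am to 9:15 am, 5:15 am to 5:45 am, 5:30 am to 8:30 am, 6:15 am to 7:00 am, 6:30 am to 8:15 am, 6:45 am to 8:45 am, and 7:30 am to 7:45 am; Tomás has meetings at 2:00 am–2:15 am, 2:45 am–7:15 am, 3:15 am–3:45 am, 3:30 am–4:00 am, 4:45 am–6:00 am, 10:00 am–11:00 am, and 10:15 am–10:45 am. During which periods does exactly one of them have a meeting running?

2:00 am–2:15 am, 2:45 am–5:00 am, 7:15 am–9:15 am, 10:00 am–11:00 am

First set merges to 5:00 am–9:15 am.
Second set merges to 2:00 am–2:15 am, 2:45 am–7:15 am, 10:00 am–11:00 am.
A but not B: 7:15 am–9:15 am.
B but not A: 2:00 am–2:15 am, 2:45 am–5:00 am, 10:00 am–11:00 am.
Combining gives A △ B.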